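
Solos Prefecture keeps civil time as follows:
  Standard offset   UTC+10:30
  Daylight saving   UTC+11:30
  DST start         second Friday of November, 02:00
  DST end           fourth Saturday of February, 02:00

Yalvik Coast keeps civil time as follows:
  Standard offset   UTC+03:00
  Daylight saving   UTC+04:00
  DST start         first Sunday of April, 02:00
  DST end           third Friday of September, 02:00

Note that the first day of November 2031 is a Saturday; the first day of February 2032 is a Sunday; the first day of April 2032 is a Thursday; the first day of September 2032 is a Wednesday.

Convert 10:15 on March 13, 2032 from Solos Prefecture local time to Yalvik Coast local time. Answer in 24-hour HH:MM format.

1 November 2031 is a Saturday, so the first Friday is November 7 and the second is November 14.
1 February 2032 is a Sunday, so the first Saturday is February 7 and the fourth is February 28.
Daylight saving runs 14 November 2031 – 28 February 2032; March 13, 2032 is outside that window, so Solos Prefecture is on standard time at UTC+10:30.
10:15 Solos Prefecture − 10h30m = 23:45 UTC (rolling into the previous day, 12 March 2032).
1 April 2032 is a Thursday, so the first Sunday is April 4.
1 September 2032 is a Wednesday, so the first Friday is September 3 and the third is September 17.
At the standard offset (UTC+03:00), 23:45 UTC + 3h = 02:45 Yalvik Coast standard time (rolling into the next day, 13 March 2032).
The standard-time date in Yalvik Coast, March 13, 2032, is outside the daylight-saving period (4 April – 17 September), so Yalvik Coast is on standard time, UTC+03:00.
23:45 UTC + 3h = 02:45 Yalvik Coast (rolling into the next day, 13 March 2032).

02:45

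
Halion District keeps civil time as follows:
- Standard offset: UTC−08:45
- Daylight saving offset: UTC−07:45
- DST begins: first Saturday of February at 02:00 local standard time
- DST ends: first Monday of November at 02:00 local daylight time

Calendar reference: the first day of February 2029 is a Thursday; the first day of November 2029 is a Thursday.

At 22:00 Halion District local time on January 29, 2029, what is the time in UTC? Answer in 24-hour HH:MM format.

06:45

1 February 2029 is a Thursday, so the first Saturday is February 3.
1 November 2029 is a Thursday, so the first Monday is November 5.
January 29, 2029 is outside the daylight-saving period (3 February – 5 November), so Halion District is on standard time, UTC−08:45.
22:00 local + 8h45m = 06:45 UTC (rolling into the next day, 30 January 2029).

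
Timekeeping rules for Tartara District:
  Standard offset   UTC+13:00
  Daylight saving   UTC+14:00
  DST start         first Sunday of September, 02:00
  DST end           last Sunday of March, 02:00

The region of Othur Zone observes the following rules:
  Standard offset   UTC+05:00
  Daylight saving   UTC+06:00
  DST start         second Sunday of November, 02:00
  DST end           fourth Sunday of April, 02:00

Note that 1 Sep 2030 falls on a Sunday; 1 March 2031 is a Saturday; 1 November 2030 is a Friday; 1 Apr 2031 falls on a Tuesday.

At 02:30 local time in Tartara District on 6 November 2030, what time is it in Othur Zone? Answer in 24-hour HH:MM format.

17:30

1 September 2030 is a Sunday, so the first Sunday is September 1.
1 March 2031 is a Saturday, so Sundays fall on 2, 9, 16, 23, 30; the last is March 30.
6 November 2030 lies within the daylight-saving period (1 September 2030 – 30 March 2031), so Tartara District is on daylight time, UTC+14:00.
02:30 Tartara District − 14h = 12:30 UTC (rolling into the previous day, 5 November 2030).
1 November 2030 is a Friday, so the first Sunday is November 3 and the second is November 10.
1 April 2031 is a Tuesday, so the first Sunday is April 6 and the fourth is April 27.
At the standard offset (UTC+05:00), 12:30 UTC + 5h = 17:30 Othur Zone standard time.
The standard-time date in Othur Zone, 5 November 2030, is outside the daylight-saving period (10 November 2030 – 27 April 2031), so Othur Zone is on standard time, UTC+05:00.
12:30 UTC + 5h = 17:30 Othur Zone.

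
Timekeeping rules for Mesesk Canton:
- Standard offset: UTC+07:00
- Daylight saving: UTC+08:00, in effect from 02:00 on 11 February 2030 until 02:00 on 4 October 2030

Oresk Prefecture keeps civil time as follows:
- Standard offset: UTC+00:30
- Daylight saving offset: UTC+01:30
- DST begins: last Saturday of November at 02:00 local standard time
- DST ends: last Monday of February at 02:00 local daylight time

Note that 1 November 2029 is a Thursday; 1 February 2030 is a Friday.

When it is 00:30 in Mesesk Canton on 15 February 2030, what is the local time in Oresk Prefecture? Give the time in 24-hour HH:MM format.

15 February 2030 lies within the daylight-saving period (11 February – 4 October), so Mesesk Canton is on daylight time, UTC+08:00.
00:30 Mesesk Canton − 8h = 16:30 UTC (rolling into the previous day, 14 February 2030).
1 November 2029 is a Thursday, so Saturdays fall on 3, 10, 17, 24; the last is November 24.
1 February 2030 is a Friday, so Mondays fall on 4, 11, 18, 25; the last is February 25.
At the standard offset (UTC+00:30), 16:30 UTC + 0h30m = 17:00 Oresk Prefecture standard time.
The standard-time date in Oresk Prefecture, 14 February 2030, falls between 24 November 2029 and 25 February 2030, so daylight saving is in effect and Oresk Prefecture is at UTC+01:30.
16:30 UTC + 1h30m = 18:00 Oresk Prefecture.

18:00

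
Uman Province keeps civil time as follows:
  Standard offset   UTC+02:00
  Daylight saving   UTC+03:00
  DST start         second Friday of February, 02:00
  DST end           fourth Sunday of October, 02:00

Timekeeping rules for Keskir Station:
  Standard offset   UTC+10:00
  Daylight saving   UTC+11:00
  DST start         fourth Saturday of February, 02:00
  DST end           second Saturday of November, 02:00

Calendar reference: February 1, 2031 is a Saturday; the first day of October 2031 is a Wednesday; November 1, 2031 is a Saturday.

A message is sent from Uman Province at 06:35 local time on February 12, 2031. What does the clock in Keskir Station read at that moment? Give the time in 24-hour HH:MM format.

14:35

1 February 2031 is a Saturday, so the first Friday is February 7 and the second is February 14.
1 October 2031 is a Wednesday, so the first Sunday is October 5 and the fourth is October 26.
February 12, 2031 does not fall between 14 February and 26 October, so daylight saving is not in effect and Uman Province is at UTC+02:00.
06:35 Uman Province − 2h = 04:35 UTC.
1 February 2031 is a Saturday, so the first Saturday is February 1 and the fourth is February 22.
1 November 2031 is a Saturday, so the first Saturday is November 1 and the second is November 8.
At the standard offset (UTC+10:00), 04:35 UTC + 10h = 14:35 Keskir Station standard time.
Daylight saving runs 22 February – 8 November; the standard-time date in Keskir Station, February 12, 2031, is outside that window, so Keskir Station is on standard time at UTC+10:00.
04:35 UTC + 10h = 14:35 Keskir Station.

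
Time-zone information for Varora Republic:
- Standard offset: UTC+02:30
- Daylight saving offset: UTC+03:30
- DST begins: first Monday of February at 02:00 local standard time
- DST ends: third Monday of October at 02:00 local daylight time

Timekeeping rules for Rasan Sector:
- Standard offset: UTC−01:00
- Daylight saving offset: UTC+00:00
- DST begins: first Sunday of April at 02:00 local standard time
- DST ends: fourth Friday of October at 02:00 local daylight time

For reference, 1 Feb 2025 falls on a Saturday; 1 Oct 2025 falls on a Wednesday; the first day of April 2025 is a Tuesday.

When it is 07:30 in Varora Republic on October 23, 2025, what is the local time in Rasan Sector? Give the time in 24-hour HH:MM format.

05:00

1 February 2025 is a Saturday, so the first Monday is February 3.
1 October 2025 is a Wednesday, so the first Monday is October 6 and the third is October 20.
Daylight saving runs 3 February – 20 October; October 23, 2025 is outside that window, so Varora Republic is on standard time at UTC+02:30.
07:30 Varora Republic − 2h30m = 05:00 UTC.
1 April 2025 is a Tuesday, so the first Sunday is April 6.
1 October 2025 is a Wednesday, so the first Friday is October 3 and the fourth is October 24.
At the standard offset (UTC−01:00), 05:00 UTC − 1h = 04:00 Rasan Sector standard time.
The standard-time date in Rasan Sector, October 23, 2025, falls between 6 April and 24 October, so daylight saving is in effect and Rasan Sector is at UTC+00:00.
05:00 UTC + 0h = 05:00 Rasan Sector.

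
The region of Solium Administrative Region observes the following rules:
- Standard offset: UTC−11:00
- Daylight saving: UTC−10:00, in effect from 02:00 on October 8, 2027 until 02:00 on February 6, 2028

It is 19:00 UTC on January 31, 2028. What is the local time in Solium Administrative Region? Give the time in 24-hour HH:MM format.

09:00

At the standard offset (UTC−11:00), 19:00 UTC − 11h = 08:00 Solium Administrative Region standard time.
The standard-time date in Solium Administrative Region, January 31, 2028, lies within the daylight-saving period (8 October 2027 – 6 February 2028), so Solium Administrative Region is on daylight time, UTC−10:00.
19:00 UTC − 10h = 09:00 local.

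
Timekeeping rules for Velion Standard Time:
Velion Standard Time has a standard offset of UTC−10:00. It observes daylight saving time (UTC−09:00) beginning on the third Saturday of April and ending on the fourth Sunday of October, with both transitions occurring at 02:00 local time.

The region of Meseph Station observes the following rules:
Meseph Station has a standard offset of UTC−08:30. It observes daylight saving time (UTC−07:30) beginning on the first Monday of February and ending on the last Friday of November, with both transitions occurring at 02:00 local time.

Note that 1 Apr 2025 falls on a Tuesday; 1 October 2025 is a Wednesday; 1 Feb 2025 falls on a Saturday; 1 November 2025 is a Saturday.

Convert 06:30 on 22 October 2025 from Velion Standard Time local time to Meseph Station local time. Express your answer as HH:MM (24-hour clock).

08:00

1 April 2025 is a Tuesday, so the first Saturday is April 5 and the third is April 19.
1 October 2025 is a Wednesday, so the first Sunday is October 5 and the fourth is October 26.
Daylight saving runs 19 April – 26 October; 22 October 2025 is inside that window, so Velion Standard Time is at UTC−09:00.
06:30 Velion Standard Time + 9h = 15:30 UTC.
1 February 2025 is a Saturday, so the first Monday is February 3.
1 November 2025 is a Saturday, so Fridays fall on 7, 14, 21, 28; the last is November 28.
At the standard offset (UTC−08:30), 15:30 UTC − 8h30m = 07:00 Meseph Station standard time.
Daylight saving runs 3 February – 28 November; the standard-time date in Meseph Station, 22 October 2025, is inside that window, so Meseph Station is at UTC−07:30.
15:30 UTC − 7h30m = 08:00 Meseph Station.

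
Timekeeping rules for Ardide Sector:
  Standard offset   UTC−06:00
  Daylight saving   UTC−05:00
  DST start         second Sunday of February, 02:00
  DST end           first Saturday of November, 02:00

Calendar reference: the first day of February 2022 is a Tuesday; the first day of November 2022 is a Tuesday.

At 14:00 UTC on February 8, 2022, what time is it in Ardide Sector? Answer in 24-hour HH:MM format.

08:00

1 February 2022 is a Tuesday, so the first Sunday is February 6 and the second is February 13.
1 November 2022 is a Tuesday, so the first Saturday is November 5.
At the standard offset (UTC−06:00), 14:00 UTC − 6h = 08:00 Ardide Sector standard time.
Daylight saving runs 13 February – 5 November; the standard-time date in Ardide Sector, February 8, 2022, is outside that window, so Ardide Sector is on standard time at UTC−06:00.
14:00 UTC − 6h = 08:00 local.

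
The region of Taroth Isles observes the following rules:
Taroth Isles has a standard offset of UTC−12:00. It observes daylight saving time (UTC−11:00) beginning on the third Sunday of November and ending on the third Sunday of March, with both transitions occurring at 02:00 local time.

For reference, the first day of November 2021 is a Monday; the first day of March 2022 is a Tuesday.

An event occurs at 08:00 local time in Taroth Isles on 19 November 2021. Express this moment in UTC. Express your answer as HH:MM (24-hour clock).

1 November 2021 is a Monday, so the first Sunday is November 7 and the third is November 21.
1 March 2022 is a Tuesday, so the first Sunday is March 6 and the third is March 20.
19 November 2021 does not fall between 21 November 2021 and 20 March 2022, so daylight saving is not in effect and Taroth Isles is at UTC−12:00.
08:00 local + 12h = 20:00 UTC.

20:00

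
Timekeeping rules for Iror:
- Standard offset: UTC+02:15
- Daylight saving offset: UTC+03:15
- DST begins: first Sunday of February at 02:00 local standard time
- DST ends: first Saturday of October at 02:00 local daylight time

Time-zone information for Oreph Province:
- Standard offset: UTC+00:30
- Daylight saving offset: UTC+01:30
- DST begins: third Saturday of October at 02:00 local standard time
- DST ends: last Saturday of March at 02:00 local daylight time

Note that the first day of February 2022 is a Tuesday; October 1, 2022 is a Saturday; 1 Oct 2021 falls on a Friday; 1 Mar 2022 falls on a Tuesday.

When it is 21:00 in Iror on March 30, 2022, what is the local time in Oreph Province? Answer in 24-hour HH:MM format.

1 February 2022 is a Tuesday, so the first Sunday is February 6.
1 October 2022 is a Saturday, so the first Saturday is October 1.
March 30, 2022 falls between 6 February and 1 October, so daylight saving is in effect and Iror is at UTC+03:15.
21:00 Iror − 3h15m = 17:45 UTC.
1 October 2021 is a Friday, so the first Saturday is October 2 and the third is October 16.
1 March 2022 is a Tuesday, so Saturdays fall on 5, 12, 19, 26; the last is March 26.
At the standard offset (UTC+00:30), 17:45 UTC + 0h30m = 18:15 Oreph Province standard time.
Daylight saving runs 16 October 2021 – 26 March 2022; the standard-time date in Oreph Province, March 30, 2022, is outside that window, so Oreph Province is on standard time at UTC+00:30.
17:45 UTC + 0h30m = 18:15 Oreph Province.

18:15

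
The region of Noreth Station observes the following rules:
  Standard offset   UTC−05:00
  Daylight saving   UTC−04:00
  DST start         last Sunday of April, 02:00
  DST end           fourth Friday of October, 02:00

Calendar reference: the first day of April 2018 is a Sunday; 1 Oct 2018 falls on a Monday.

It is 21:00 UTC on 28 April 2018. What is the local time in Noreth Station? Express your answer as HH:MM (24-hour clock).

16:00

1 April 2018 is a Sunday, so Sundays fall on 1, 8, 15, 22, 29; the last is April 29.
1 October 2018 is a Monday, so the first Friday is October 5 and the fourth is October 26.
At the standard offset (UTC−05:00), 21:00 UTC − 5h = 16:00 Noreth Station standard time.
The standard-time date in Noreth Station, 28 April 2018, is outside the daylight-saving period (29 April – 26 October), so Noreth Station is on standard time, UTC−05:00.
21:00 UTC − 5h = 16:00 local.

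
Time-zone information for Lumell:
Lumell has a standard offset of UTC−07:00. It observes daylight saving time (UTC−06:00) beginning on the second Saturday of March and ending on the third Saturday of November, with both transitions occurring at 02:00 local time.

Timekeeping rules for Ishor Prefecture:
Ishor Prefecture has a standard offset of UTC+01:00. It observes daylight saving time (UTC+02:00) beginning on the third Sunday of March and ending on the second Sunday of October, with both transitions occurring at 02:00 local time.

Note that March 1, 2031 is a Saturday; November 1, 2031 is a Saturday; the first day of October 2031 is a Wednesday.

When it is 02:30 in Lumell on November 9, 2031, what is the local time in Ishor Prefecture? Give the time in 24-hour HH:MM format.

1 March 2031 is a Saturday, so the first Saturday is March 1 and the second is March 8.
1 November 2031 is a Saturday, so the first Saturday is November 1 and the third is November 15.
November 9, 2031 falls between 8 March and 15 November, so daylight saving is in effect and Lumell is at UTC−06:00.
02:30 Lumell + 6h = 08:30 UTC.
1 March 2031 is a Saturday, so the first Sunday is March 2 and the third is March 16.
1 October 2031 is a Wednesday, so the first Sunday is October 5 and the second is October 12.
At the standard offset (UTC+01:00), 08:30 UTC + 1h = 09:30 Ishor Prefecture standard time.
The standard-time date in Ishor Prefecture, November 9, 2031, does not fall between 16 March and 12 October, so daylight saving is not in effect and Ishor Prefecture is at UTC+01:00.
08:30 UTC + 1h = 09:30 Ishor Prefecture.

09:30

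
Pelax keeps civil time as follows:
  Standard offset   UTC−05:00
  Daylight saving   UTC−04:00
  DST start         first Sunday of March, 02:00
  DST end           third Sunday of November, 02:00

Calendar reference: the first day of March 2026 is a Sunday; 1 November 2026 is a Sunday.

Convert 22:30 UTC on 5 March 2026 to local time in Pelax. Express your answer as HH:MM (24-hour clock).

1 March 2026 is a Sunday, so the first Sunday is March 1.
1 November 2026 is a Sunday, so the first Sunday is November 1 and the third is November 15.
At the standard offset (UTC−05:00), 22:30 UTC − 5h = 17:30 Pelax standard time.
The standard-time date in Pelax, 5 March 2026, falls between 1 March and 15 November, so daylight saving is in effect and Pelax is at UTC−04:00.
22:30 UTC − 4h = 18:30 local.

18:30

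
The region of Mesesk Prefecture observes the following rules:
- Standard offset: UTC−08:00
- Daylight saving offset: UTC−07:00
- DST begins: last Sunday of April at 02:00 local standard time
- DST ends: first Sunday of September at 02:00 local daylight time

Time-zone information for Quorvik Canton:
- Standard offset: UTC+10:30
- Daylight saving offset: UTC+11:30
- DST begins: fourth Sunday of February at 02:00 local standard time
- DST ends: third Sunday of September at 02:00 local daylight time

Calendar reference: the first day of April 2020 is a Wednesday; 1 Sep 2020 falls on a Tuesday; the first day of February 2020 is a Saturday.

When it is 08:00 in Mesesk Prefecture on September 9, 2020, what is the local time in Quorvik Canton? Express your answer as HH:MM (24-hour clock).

03:30

1 April 2020 is a Wednesday, so Sundays fall on 5, 12, 19, 26; the last is April 26.
1 September 2020 is a Tuesday, so the first Sunday is September 6.
September 9, 2020 is outside the daylight-saving period (26 April – 6 September), so Mesesk Prefecture is on standard time, UTC−08:00.
08:00 Mesesk Prefecture + 8h = 16:00 UTC.
1 February 2020 is a Saturday, so the first Sunday is February 2 and the fourth is February 23.
1 September 2020 is a Tuesday, so the first Sunday is September 6 and the third is September 20.
At the standard offset (UTC+10:30), 16:00 UTC + 10h30m = 02:30 Quorvik Canton standard time (rolling into the next day, 10 September 2020).
The standard-time date in Quorvik Canton, September 10, 2020, falls between 23 February and 20 September, so daylight saving is in effect and Quorvik Canton is at UTC+11:30.
16:00 UTC + 11h30m = 03:30 Quorvik Canton (rolling into the next day, 10 September 2020).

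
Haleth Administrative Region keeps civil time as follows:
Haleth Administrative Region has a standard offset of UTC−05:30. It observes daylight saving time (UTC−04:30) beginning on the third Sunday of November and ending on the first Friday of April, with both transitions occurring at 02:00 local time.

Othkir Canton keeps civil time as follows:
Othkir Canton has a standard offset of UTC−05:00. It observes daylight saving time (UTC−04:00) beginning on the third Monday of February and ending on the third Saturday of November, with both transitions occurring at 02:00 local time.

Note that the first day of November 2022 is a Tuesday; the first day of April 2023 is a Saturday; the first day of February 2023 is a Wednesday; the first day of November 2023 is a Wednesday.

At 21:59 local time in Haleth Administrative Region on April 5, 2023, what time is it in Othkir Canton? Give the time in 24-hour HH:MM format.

22:29

1 November 2022 is a Tuesday, so the first Sunday is November 6 and the third is November 20.
1 April 2023 is a Saturday, so the first Friday is April 7.
April 5, 2023 falls between 20 November 2022 and 7 April 2023, so daylight saving is in effect and Haleth Administrative Region is at UTC−04:30.
21:59 Haleth Administrative Region + 4h30m = 02:29 UTC (rolling into the next day, 6 April 2023).
1 February 2023 is a Wednesday, so the first Monday is February 6 and the third is February 20.
1 November 2023 is a Wednesday, so the first Saturday is November 4 and the third is November 18.
At the standard offset (UTC−05:00), 02:29 UTC − 5h = 21:29 Othkir Canton standard time (rolling into the previous day, 5 April 2023).
The standard-time date in Othkir Canton, April 5, 2023, lies within the daylight-saving period (20 February – 18 November), so Othkir Canton is on daylight time, UTC−04:00.
02:29 UTC − 4h = 22:29 Othkir Canton (rolling into the previous day, 5 April 2023).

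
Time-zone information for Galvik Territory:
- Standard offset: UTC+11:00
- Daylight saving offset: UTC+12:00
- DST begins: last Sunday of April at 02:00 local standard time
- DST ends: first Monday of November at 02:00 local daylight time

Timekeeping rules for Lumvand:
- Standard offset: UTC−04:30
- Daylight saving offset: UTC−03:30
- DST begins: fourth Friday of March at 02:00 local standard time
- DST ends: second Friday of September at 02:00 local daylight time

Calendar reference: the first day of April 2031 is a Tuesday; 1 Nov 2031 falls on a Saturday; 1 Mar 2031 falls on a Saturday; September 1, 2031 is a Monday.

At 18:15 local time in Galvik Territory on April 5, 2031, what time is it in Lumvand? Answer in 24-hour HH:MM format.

03:45

1 April 2031 is a Tuesday, so Sundays fall on 6, 13, 20, 27; the last is April 27.
1 November 2031 is a Saturday, so the first Monday is November 3.
Daylight saving runs 27 April – 3 November; April 5, 2031 is outside that window, so Galvik Territory is on standard time at UTC+11:00.
18:15 Galvik Territory − 11h = 07:15 UTC.
1 March 2031 is a Saturday, so the first Friday is March 7 and the fourth is March 28.
1 September 2031 is a Monday, so the first Friday is September 5 and the second is September 12.
At the standard offset (UTC−04:30), 07:15 UTC − 4h30m = 02:45 Lumvand standard time.
The standard-time date in Lumvand, April 5, 2031, lies within the daylight-saving period (28 March – 12 September), so Lumvand is on daylight time, UTC−03:30.
07:15 UTC − 3h30m = 03:45 Lumvand.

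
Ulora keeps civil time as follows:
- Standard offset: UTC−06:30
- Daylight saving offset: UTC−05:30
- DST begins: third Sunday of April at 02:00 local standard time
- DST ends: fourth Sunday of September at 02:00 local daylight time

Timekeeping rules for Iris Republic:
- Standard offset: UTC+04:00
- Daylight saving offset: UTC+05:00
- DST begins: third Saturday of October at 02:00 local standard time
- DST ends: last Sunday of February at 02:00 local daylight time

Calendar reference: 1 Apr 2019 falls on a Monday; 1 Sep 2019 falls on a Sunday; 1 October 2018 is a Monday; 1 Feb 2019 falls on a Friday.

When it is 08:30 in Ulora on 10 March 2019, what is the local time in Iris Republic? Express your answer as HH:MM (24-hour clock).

1 April 2019 is a Monday, so the first Sunday is April 7 and the third is April 21.
1 September 2019 is a Sunday, so the first Sunday is September 1 and the fourth is September 22.
Daylight saving runs 21 April – 22 September; 10 March 2019 is outside that window, so Ulora is on standard time at UTC−06:30.
08:30 Ulora + 6h30m = 15:00 UTC.
1 October 2018 is a Monday, so the first Saturday is October 6 and the third is October 20.
1 February 2019 is a Friday, so Sundays fall on 3, 10, 17, 24; the last is February 24.
At the standard offset (UTC+04:00), 15:00 UTC + 4h = 19:00 Iris Republic standard time.
Daylight saving runs 20 October 2018 – 24 February 2019; the standard-time date in Iris Republic, 10 March 2019, is outside that window, so Iris Republic is on standard time at UTC+04:00.
15:00 UTC + 4h = 19:00 Iris Republic.

19:00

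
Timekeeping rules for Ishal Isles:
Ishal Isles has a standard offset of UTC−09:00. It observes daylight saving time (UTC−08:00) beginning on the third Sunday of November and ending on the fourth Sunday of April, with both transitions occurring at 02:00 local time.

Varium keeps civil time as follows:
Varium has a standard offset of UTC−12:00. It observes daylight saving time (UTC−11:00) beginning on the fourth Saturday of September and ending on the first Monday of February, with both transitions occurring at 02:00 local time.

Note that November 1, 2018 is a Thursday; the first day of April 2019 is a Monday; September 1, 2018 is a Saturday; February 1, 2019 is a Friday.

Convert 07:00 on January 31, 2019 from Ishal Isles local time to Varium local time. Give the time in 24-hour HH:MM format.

04:00

1 November 2018 is a Thursday, so the first Sunday is November 4 and the third is November 18.
1 April 2019 is a Monday, so the first Sunday is April 7 and the fourth is April 28.
January 31, 2019 lies within the daylight-saving period (18 November 2018 – 28 April 2019), so Ishal Isles is on daylight time, UTC−08:00.
07:00 Ishal Isles + 8h = 15:00 UTC.
1 September 2018 is a Saturday, so the first Saturday is September 1 and the fourth is September 22.
1 February 2019 is a Friday, so the first Monday is February 4.
At the standard offset (UTC−12:00), 15:00 UTC − 12h = 03:00 Varium standard time.
The standard-time date in Varium, January 31, 2019, lies within the daylight-saving period (22 September 2018 – 4 February 2019), so Varium is on daylight time, UTC−11:00.
15:00 UTC − 11h = 04:00 Varium.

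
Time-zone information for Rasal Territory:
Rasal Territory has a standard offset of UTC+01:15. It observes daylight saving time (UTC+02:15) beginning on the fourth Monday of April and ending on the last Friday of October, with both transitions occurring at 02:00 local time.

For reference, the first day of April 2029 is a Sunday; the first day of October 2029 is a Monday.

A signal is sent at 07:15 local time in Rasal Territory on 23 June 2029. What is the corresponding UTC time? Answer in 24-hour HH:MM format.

1 April 2029 is a Sunday, so the first Monday is April 2 and the fourth is April 23.
1 October 2029 is a Monday, so Fridays fall on 5, 12, 19, 26; the last is October 26.
23 June 2029 falls between 23 April and 26 October, so daylight saving is in effect and Rasal Territory is at UTC+02:15.
07:15 local − 2h15m = 05:00 UTC.

05:00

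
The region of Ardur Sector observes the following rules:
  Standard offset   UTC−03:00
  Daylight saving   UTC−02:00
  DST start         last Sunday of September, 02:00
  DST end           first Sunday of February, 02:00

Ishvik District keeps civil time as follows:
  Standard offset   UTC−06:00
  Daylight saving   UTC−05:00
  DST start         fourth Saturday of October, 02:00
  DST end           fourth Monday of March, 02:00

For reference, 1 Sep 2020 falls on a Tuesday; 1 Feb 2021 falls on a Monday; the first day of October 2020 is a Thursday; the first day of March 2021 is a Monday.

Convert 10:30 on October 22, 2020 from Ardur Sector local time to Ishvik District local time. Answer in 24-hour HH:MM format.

06:30

1 September 2020 is a Tuesday, so Sundays fall on 6, 13, 20, 27; the last is September 27.
1 February 2021 is a Monday, so the first Sunday is February 7.
October 22, 2020 lies within the daylight-saving period (27 September 2020 – 7 February 2021), so Ardur Sector is on daylight time, UTC−02:00.
10:30 Ardur Sector + 2h = 12:30 UTC.
1 October 2020 is a Thursday, so the first Saturday is October 3 and the fourth is October 24.
1 March 2021 is a Monday, so the first Monday is March 1 and the fourth is March 22.
At the standard offset (UTC−06:00), 12:30 UTC − 6h = 06:30 Ishvik District standard time.
The standard-time date in Ishvik District, October 22, 2020, is outside the daylight-saving period (24 October 2020 – 22 March 2021), so Ishvik District is on standard time, UTC−06:00.
12:30 UTC − 6h = 06:30 Ishvik District.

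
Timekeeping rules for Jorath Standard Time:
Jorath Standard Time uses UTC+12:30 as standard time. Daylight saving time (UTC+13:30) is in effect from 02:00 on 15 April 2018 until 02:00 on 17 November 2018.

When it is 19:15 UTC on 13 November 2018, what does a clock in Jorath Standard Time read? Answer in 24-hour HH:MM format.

At the standard offset (UTC+12:30), 19:15 UTC + 12h30m = 07:45 Jorath Standard Time standard time (rolling into the next day, 14 November 2018).
The standard-time date in Jorath Standard Time, 14 November 2018, falls between 15 April and 17 November, so daylight saving is in effect and Jorath Standard Time is at UTC+13:30.
19:15 UTC + 13h30m = 08:45 local (rolling into the next day, 14 November 2018).

08:45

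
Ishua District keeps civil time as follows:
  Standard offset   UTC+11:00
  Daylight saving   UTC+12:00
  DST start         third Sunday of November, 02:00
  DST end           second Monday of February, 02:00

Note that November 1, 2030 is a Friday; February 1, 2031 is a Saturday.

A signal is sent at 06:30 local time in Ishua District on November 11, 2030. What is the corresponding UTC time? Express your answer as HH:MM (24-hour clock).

1 November 2030 is a Friday, so the first Sunday is November 3 and the third is November 17.
1 February 2031 is a Saturday, so the first Monday is February 3 and the second is February 10.
Daylight saving runs 17 November 2030 – 10 February 2031; November 11, 2030 is outside that window, so Ishua District is on standard time at UTC+11:00.
06:30 local − 11h = 19:30 UTC (rolling into the previous day, 10 November 2030).

19:30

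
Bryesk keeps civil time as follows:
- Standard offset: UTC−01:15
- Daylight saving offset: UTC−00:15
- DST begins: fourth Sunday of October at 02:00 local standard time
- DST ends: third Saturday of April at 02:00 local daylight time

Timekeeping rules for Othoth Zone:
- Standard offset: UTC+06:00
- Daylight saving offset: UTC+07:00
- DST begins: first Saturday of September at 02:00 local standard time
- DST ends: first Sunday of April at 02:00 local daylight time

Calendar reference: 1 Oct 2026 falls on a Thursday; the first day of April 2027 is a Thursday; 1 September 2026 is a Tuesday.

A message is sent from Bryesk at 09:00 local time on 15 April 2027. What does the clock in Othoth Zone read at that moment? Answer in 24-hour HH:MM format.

15:15

1 October 2026 is a Thursday, so the first Sunday is October 4 and the fourth is October 25.
1 April 2027 is a Thursday, so the first Saturday is April 3 and the third is April 17.
15 April 2027 lies within the daylight-saving period (25 October 2026 – 17 April 2027), so Bryesk is on daylight time, UTC−00:15.
09:00 Bryesk + 0h15m = 09:15 UTC.
1 September 2026 is a Tuesday, so the first Saturday is September 5.
1 April 2027 is a Thursday, so the first Sunday is April 4.
At the standard offset (UTC+06:00), 09:15 UTC + 6h = 15:15 Othoth Zone standard time.
The standard-time date in Othoth Zone, 15 April 2027, is outside the daylight-saving period (5 September 2026 – 4 April 2027), so Othoth Zone is on standard time, UTC+06:00.
09:15 UTC + 6h = 15:15 Othoth Zone.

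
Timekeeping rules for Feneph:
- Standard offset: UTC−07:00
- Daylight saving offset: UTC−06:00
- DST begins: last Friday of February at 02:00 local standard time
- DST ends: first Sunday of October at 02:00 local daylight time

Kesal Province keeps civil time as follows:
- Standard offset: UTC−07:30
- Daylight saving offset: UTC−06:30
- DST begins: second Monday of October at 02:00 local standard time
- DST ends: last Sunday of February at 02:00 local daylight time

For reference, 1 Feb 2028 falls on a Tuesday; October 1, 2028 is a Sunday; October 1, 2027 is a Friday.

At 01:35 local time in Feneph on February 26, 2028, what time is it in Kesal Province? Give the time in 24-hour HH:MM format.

01:05

1 February 2028 is a Tuesday, so Fridays fall on 4, 11, 18, 25; the last is February 25.
1 October 2028 is a Sunday, so the first Sunday is October 1.
February 26, 2028 falls between 25 February and 1 October, so daylight saving is in effect and Feneph is at UTC−06:00.
01:35 Feneph + 6h = 07:35 UTC.
1 October 2027 is a Friday, so the first Monday is October 4 and the second is October 11.
1 February 2028 is a Tuesday, so Sundays fall on 6, 13, 20, 27; the last is February 27.
At the standard offset (UTC−07:30), 07:35 UTC − 7h30m = 00:05 Kesal Province standard time.
The standard-time date in Kesal Province, February 26, 2028, lies within the daylight-saving period (11 October 2027 – 27 February 2028), so Kesal Province is on daylight time, UTC−06:30.
07:35 UTC − 6h30m = 01:05 Kesal Province.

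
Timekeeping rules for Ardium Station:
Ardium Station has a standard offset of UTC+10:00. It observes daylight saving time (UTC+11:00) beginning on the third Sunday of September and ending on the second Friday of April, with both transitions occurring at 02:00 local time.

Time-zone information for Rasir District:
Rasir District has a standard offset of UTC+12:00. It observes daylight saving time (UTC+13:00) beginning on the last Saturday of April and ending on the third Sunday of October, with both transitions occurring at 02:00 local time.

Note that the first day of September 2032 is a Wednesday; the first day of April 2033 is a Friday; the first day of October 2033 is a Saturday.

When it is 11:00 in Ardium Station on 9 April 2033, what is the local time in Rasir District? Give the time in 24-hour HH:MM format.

13:00

1 September 2032 is a Wednesday, so the first Sunday is September 5 and the third is September 19.
1 April 2033 is a Friday, so the first Friday is April 1 and the second is April 8.
Daylight saving runs 19 September 2032 – 8 April 2033; 9 April 2033 is outside that window, so Ardium Station is on standard time at UTC+10:00.
11:00 Ardium Station − 10h = 01:00 UTC.
1 April 2033 is a Friday, so Saturdays fall on 2, 9, 16, 23, 30; the last is April 30.
1 October 2033 is a Saturday, so the first Sunday is October 2 and the third is October 16.
At the standard offset (UTC+12:00), 01:00 UTC + 12h = 13:00 Rasir District standard time.
Daylight saving runs 30 April – 16 October; the standard-time date in Rasir District, 9 April 2033, is outside that window, so Rasir District is on standard time at UTC+12:00.
01:00 UTC + 12h = 13:00 Rasir District.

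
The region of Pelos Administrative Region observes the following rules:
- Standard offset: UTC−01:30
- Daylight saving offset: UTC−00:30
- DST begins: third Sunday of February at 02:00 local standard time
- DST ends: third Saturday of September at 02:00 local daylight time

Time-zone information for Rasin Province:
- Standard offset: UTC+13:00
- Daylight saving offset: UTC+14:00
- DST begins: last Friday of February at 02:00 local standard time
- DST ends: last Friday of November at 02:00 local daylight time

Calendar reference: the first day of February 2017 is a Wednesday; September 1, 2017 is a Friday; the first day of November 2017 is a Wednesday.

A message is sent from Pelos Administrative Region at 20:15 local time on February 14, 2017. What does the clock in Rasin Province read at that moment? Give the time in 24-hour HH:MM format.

1 February 2017 is a Wednesday, so the first Sunday is February 5 and the third is February 19.
1 September 2017 is a Friday, so the first Saturday is September 2 and the third is September 16.
Daylight saving runs 19 February – 16 September; February 14, 2017 is outside that window, so Pelos Administrative Region is on standard time at UTC−01:30.
20:15 Pelos Administrative Region + 1h30m = 21:45 UTC.
1 February 2017 is a Wednesday, so Fridays fall on 3, 10, 17, 24; the last is February 24.
1 November 2017 is a Wednesday, so Fridays fall on 3, 10, 17, 24; the last is November 24.
At the standard offset (UTC+13:00), 21:45 UTC + 13h = 10:45 Rasin Province standard time (rolling into the next day, 15 February 2017).
Daylight saving runs 24 February – 24 November; the standard-time date in Rasin Province, February 15, 2017, is outside that window, so Rasin Province is on standard time at UTC+13:00.
21:45 UTC + 13h = 10:45 Rasin Province (rolling into the next day, 15 February 2017).

10:45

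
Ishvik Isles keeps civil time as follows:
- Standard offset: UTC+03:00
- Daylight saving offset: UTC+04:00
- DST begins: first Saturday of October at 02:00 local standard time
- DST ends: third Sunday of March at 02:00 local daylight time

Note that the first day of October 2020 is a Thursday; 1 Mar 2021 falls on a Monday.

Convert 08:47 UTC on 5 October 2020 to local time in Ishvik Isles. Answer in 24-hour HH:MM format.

12:47

1 October 2020 is a Thursday, so the first Saturday is October 3.
1 March 2021 is a Monday, so the first Sunday is March 7 and the third is March 21.
At the standard offset (UTC+03:00), 08:47 UTC + 3h = 11:47 Ishvik Isles standard time.
The standard-time date in Ishvik Isles, 5 October 2020, lies within the daylight-saving period (3 October 2020 – 21 March 2021), so Ishvik Isles is on daylight time, UTC+04:00.
08:47 UTC + 4h = 12:47 local.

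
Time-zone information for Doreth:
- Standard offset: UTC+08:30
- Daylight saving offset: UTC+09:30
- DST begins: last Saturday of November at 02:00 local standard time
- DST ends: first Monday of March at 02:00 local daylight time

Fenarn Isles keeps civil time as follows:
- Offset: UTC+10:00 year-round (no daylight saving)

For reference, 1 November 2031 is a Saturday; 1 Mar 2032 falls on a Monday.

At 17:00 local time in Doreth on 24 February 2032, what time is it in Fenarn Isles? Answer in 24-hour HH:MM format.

1 November 2031 is a Saturday, so Saturdays fall on 1, 8, 15, 22, 29; the last is November 29.
1 March 2032 is a Monday, so the first Monday is March 1.
24 February 2032 falls between 29 November 2031 and 1 March 2032, so daylight saving is in effect and Doreth is at UTC+09:30.
17:00 Doreth − 9h30m = 07:30 UTC.
Fenarn Isles stays on UTC+10:00 all year.
07:30 UTC + 10h = 17:30 Fenarn Isles.

17:30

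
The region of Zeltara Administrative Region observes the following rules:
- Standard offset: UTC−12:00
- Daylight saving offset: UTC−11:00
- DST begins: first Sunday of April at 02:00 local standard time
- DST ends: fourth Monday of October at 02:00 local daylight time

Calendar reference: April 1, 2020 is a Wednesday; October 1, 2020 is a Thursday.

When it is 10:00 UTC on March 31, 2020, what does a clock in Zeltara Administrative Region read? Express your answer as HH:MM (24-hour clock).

22:00

1 April 2020 is a Wednesday, so the first Sunday is April 5.
1 October 2020 is a Thursday, so the first Monday is October 5 and the fourth is October 26.
At the standard offset (UTC−12:00), 10:00 UTC − 12h = 22:00 Zeltara Administrative Region standard time (rolling into the previous day, 30 March 2020).
The standard-time date in Zeltara Administrative Region, March 30, 2020, is outside the daylight-saving period (5 April – 26 October), so Zeltara Administrative Region is on standard time, UTC−12:00.
10:00 UTC − 12h = 22:00 local (rolling into the previous day, 30 March 2020).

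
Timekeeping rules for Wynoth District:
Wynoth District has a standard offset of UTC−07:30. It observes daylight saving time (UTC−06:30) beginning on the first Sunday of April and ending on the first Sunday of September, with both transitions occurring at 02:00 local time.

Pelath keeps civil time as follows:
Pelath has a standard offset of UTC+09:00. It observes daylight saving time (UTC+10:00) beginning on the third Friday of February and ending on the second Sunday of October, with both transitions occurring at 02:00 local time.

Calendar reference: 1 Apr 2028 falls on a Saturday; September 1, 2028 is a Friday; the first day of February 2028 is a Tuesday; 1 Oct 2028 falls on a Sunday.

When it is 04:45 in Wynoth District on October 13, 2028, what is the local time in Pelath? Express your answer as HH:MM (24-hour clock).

1 April 2028 is a Saturday, so the first Sunday is April 2.
1 September 2028 is a Friday, so the first Sunday is September 3.
October 13, 2028 is outside the daylight-saving period (2 April – 3 September), so Wynoth District is on standard time, UTC−07:30.
04:45 Wynoth District + 7h30m = 12:15 UTC.
1 February 2028 is a Tuesday, so the first Friday is February 4 and the third is February 18.
1 October 2028 is a Sunday, so the first Sunday is October 1 and the second is October 8.
At the standard offset (UTC+09:00), 12:15 UTC + 9h = 21:15 Pelath standard time.
The standard-time date in Pelath, October 13, 2028, does not fall between 18 February and 8 October, so daylight saving is not in effect and Pelath is at UTC+09:00.
12:15 UTC + 9h = 21:15 Pelath.

21:15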